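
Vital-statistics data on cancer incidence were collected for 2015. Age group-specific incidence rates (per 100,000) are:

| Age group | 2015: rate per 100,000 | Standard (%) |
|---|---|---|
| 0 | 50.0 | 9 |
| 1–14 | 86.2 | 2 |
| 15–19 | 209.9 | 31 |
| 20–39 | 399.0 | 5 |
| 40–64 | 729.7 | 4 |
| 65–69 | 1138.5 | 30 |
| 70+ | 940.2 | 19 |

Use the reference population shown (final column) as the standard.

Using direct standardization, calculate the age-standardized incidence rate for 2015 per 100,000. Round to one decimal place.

Standard weights: 0.09, 0.02, 0.31, 0.05, 0.04, 0.30, 0.19.
Standardized rate: 0.0900×50.0 + 0.0200×86.2 + 0.3100×209.9 + 0.0500×399.0 + 0.0400×729.7 + 0.3000×1138.5 + 0.1900×940.2 = 640.6190 per 100,000.

640.6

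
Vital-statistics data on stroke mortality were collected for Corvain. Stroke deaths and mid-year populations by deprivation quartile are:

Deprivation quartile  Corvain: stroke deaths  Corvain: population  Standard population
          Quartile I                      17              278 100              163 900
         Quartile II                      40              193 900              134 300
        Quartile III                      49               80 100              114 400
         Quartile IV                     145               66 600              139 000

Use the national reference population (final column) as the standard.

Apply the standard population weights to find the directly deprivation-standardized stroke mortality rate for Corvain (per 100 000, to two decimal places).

74.39

Deprivation-specific rates per 100 000 for Corvain: 6.11, 20.63, 61.17, 217.72.
Standard total = 551 600; weights = 0.2971, 0.2435, 0.2074, 0.2520.
Standardized rate: 0.2971×6.11 + 0.2435×20.63 + 0.2074×61.17 + 0.2520×217.72 = 74.3898 per 100 000.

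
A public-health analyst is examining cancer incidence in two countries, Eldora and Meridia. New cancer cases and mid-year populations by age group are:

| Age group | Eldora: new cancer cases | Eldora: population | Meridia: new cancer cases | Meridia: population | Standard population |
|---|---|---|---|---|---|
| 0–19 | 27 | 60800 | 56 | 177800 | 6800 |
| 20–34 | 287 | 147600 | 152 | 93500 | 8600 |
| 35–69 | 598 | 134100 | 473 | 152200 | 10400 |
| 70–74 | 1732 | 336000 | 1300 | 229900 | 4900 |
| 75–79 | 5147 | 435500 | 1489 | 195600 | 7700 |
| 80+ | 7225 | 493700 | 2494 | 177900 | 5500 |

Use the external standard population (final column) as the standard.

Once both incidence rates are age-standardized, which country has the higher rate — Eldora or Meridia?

Age-specific rates per 100000 for Eldora: 44.41, 194.44, 445.94, 515.48, 1181.86, 1463.44.
For Meridia: 31.50, 162.57, 310.78, 565.46, 761.25, 1401.91.
Standard total = 43900; weights = 0.1549, 0.1959, 0.2369, 0.1116, 0.1754, 0.1253.
Eldora: 0.1549×44.41 + 0.1959×194.44 + 0.2369×445.94 + 0.1116×515.48 + 0.1754×1181.86 + 0.1253×1463.44 = 598.7927 per 100000.
Meridia: 0.1549×31.50 + 0.1959×162.57 + 0.2369×310.78 + 0.1116×565.46 + 0.1754×761.25 + 0.1253×1401.91 = 482.6241 per 100000.

Eldora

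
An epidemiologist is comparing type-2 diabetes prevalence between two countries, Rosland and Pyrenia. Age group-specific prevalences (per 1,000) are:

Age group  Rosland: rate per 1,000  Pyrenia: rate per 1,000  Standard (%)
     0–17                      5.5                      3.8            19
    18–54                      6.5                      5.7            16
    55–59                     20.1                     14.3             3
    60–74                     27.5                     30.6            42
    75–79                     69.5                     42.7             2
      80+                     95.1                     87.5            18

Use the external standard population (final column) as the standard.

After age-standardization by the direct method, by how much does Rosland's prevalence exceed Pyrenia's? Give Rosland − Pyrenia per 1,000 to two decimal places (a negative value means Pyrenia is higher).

Standard weights: 0.19, 0.16, 0.03, 0.42, 0.02, 0.18.
Rosland: 0.1900×5.5 + 0.1600×6.5 + 0.0300×20.1 + 0.4200×27.5 + 0.0200×69.5 + 0.1800×95.1 = 32.7460 per 1,000.
Pyrenia: 0.1900×3.8 + 0.1600×5.7 + 0.0300×14.3 + 0.4200×30.6 + 0.0200×42.7 + 0.1800×87.5 = 31.5190 per 1,000.
Difference = 32.7460 − 31.5190 = 1.2270.

1.23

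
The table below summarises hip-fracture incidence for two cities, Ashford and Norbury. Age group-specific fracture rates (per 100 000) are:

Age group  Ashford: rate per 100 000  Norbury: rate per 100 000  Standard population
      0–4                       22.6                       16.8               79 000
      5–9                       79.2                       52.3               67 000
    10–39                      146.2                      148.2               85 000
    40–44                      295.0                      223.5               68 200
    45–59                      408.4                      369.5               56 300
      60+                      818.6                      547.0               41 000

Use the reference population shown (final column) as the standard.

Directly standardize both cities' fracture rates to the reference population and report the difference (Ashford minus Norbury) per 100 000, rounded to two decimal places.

Standard total = 396 500; weights = 0.1992, 0.1690, 0.2144, 0.1720, 0.1420, 0.1034.
Ashford: 0.1992×22.6 + 0.1690×79.2 + 0.2144×146.2 + 0.1720×295.0 + 0.1420×408.4 + 0.1034×818.6 = 242.6061 per 100 000.
Norbury: 0.1992×16.8 + 0.1690×52.3 + 0.2144×148.2 + 0.1720×223.5 + 0.1420×369.5 + 0.1034×547.0 = 191.4271 per 100 000.
Difference = 242.6061 − 191.4271 = 51.1790.

51.18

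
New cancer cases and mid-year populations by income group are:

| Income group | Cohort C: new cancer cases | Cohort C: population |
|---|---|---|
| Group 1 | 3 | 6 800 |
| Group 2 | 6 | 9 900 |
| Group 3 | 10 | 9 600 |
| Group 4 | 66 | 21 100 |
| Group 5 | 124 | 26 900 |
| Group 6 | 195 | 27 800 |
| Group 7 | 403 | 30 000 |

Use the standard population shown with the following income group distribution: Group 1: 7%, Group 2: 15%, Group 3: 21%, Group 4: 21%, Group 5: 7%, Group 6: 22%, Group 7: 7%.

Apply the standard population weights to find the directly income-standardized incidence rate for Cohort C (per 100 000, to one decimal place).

Income-specific rates per 100 000 for Cohort C: 44.12, 60.61, 104.17, 312.80, 460.97, 701.44, 1343.33.
Standard weights: 0.07, 0.15, 0.21, 0.21, 0.07, 0.22, 0.07.
Standardized rate: 0.0700×44.12 + 0.1500×60.61 + 0.2100×104.17 + 0.2100×312.80 + 0.0700×460.97 + 0.2200×701.44 + 0.0700×1343.33 = 380.3589 per 100 000.

380.4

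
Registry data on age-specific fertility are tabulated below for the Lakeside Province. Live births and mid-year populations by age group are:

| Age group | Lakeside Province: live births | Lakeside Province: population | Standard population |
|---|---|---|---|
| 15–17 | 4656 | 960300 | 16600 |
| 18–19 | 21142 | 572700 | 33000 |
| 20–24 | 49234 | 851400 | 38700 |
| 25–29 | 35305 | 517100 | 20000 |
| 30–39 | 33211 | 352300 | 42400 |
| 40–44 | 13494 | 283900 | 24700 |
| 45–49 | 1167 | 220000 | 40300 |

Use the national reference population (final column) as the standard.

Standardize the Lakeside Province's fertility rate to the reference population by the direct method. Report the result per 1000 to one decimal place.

Age-specific rates per 1000 for the Lakeside Province: 4.848, 36.916, 57.827, 68.275, 94.269, 47.531, 5.305.
Standard total = 215700; weights = 0.0770, 0.1530, 0.1794, 0.0927, 0.1966, 0.1145, 0.1868.
Standardized rate: 0.0770×4.848 + 0.1530×36.916 + 0.1794×57.827 + 0.0927×68.275 + 0.1966×94.269 + 0.1145×47.531 + 0.1868×5.305 = 47.6909 per 1000.

47.7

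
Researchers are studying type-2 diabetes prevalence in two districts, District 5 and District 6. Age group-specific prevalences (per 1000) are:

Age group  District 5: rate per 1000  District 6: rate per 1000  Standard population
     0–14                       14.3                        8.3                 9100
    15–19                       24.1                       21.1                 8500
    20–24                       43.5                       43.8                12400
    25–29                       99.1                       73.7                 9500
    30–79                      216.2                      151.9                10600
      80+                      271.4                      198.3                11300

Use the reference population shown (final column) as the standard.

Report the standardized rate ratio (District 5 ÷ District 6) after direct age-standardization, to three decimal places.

Standard total = 61400; weights = 0.1482, 0.1384, 0.2020, 0.1547, 0.1726, 0.1840.
District 5: 0.1482×14.3 + 0.1384×24.1 + 0.2020×43.5 + 0.1547×99.1 + 0.1726×216.2 + 0.1840×271.4 = 116.8464 per 1000.
District 6: 0.1482×8.3 + 0.1384×21.1 + 0.2020×43.8 + 0.1547×73.7 + 0.1726×151.9 + 0.1840×198.3 = 87.1186 per 1000.
Ratio = 116.8464 ÷ 87.1186 = 1.34123.

1.341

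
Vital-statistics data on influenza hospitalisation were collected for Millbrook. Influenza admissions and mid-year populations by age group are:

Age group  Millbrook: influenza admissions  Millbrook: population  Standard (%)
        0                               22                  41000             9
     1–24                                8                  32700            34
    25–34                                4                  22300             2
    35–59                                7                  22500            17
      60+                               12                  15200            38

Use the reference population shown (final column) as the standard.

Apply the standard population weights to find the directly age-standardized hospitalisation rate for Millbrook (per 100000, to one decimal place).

Age-specific rates per 100000 for Millbrook: 53.66, 24.46, 17.94, 31.11, 78.95.
Standard weights: 0.09, 0.34, 0.02, 0.17, 0.38.
Standardized rate: 0.0900×53.66 + 0.3400×24.46 + 0.0200×17.94 + 0.1700×31.11 + 0.3800×78.95 = 48.7949 per 100000.

48.8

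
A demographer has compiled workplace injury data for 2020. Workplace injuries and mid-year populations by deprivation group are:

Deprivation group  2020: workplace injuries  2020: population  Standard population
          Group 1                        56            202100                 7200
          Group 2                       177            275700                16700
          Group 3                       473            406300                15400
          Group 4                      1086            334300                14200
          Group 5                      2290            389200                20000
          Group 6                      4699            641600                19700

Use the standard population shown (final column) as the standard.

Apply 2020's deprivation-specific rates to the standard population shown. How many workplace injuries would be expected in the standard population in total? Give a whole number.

Deprivation-specific rates per 10000 for 2020: 2.77, 6.42, 11.64, 32.49, 58.84, 73.24.
Expected workplace injuries = Σ (standard pop × deprivation-specific rate ÷ 10000)
= 7200×2.77/10000 + 16700×6.42/10000 + 15400×11.64/10000 + 14200×32.49/10000 + 20000×58.84/10000 + 19700×73.24/10000
= 2.00 + 10.72 + 17.93 + 46.13 + 117.68 + 144.28 = 338.73.

339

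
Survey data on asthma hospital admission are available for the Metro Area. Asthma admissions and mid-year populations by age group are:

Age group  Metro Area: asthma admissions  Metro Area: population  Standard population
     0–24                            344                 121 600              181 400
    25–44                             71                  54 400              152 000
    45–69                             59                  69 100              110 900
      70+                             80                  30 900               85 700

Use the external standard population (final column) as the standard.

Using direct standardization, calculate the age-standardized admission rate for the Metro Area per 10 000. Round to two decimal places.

19.40

Age-specific rates per 10 000 for the Metro Area: 28.29, 13.05, 8.54, 25.89.
Standard total = 530 000; weights = 0.3423, 0.2868, 0.2092, 0.1617.
Standardized rate: 0.3423×28.29 + 0.2868×13.05 + 0.2092×8.54 + 0.1617×25.89 = 19.3985 per 10 000.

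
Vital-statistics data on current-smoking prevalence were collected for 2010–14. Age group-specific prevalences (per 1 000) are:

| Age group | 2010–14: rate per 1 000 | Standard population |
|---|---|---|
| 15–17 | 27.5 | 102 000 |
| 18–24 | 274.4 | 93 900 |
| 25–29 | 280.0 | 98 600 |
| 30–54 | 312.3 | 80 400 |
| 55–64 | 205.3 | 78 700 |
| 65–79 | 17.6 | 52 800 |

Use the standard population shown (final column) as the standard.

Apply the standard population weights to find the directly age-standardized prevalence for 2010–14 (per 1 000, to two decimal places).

Standard total = 506 400; weights = 0.2014, 0.1854, 0.1947, 0.1588, 0.1554, 0.1043.
Standardized rate: 0.2014×27.5 + 0.1854×274.4 + 0.1947×280.0 + 0.1588×312.3 + 0.1554×205.3 + 0.1043×17.6 = 194.2624 per 1 000.

194.26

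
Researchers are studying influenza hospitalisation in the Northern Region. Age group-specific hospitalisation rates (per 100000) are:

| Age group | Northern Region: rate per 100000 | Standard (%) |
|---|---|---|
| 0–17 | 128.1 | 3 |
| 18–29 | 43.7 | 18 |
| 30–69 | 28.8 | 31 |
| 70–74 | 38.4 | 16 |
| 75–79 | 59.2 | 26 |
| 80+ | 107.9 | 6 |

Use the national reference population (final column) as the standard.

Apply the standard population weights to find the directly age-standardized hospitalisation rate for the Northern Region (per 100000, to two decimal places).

48.65

Standard weights: 0.03, 0.18, 0.31, 0.16, 0.26, 0.06.
Standardized rate: 0.0300×128.1 + 0.1800×43.7 + 0.3100×28.8 + 0.1600×38.4 + 0.2600×59.2 + 0.0600×107.9 = 48.6470 per 100000.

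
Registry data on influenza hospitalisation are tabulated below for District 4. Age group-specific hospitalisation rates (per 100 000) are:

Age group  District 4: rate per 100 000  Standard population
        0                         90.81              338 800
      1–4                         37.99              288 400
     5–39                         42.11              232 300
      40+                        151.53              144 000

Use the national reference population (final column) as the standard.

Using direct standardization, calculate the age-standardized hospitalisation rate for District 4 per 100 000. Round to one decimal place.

Standard total = 1 003 500; weights = 0.3376, 0.2874, 0.2315, 0.1435.
Standardized rate: 0.3376×90.81 + 0.2874×37.99 + 0.2315×42.11 + 0.1435×151.53 = 73.0695 per 100 000.

73.1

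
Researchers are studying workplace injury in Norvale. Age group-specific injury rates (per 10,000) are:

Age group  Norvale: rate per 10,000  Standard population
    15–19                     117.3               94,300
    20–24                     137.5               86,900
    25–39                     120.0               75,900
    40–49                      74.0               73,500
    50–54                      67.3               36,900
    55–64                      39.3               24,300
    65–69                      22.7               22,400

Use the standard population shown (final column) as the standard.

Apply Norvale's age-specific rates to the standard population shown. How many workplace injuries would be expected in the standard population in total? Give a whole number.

Expected workplace injuries = Σ (standard pop × age-specific rate ÷ 10,000)
= 94,300×117.3/10,000 + 86,900×137.5/10,000 + 75,900×120.0/10,000 + 73,500×74.0/10,000 + 36,900×67.3/10,000 + 24,300×39.3/10,000 + 22,400×22.7/10,000
= 1106.14 + 1194.88 + 910.80 + 543.90 + 248.34 + 95.50 + 50.85 = 4150.40.

4150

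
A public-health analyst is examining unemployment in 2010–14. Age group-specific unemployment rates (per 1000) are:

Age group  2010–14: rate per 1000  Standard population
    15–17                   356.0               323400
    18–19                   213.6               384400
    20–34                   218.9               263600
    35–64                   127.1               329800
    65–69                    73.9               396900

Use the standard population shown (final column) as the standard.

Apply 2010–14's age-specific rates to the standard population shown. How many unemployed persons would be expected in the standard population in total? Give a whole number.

326189

Expected unemployed persons = Σ (standard pop × age-specific rate ÷ 1000)
= 323400×356.0/1000 + 384400×213.6/1000 + 263600×218.9/1000 + 329800×127.1/1000 + 396900×73.9/1000
= 115130.40 + 82107.84 + 57702.04 + 41917.58 + 29330.91 = 326188.77.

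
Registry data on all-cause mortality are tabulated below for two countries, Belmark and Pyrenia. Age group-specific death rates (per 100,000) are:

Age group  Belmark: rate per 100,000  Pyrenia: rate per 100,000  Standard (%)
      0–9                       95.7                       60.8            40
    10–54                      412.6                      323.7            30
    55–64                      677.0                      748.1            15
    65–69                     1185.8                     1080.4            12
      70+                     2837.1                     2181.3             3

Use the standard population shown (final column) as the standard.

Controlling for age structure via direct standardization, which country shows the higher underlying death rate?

Belmark

Standard weights: 0.40, 0.30, 0.15, 0.12, 0.03.
Belmark: 0.4000×95.7 + 0.3000×412.6 + 0.1500×677.0 + 0.1200×1185.8 + 0.0300×2837.1 = 491.0190 per 100,000.
Pyrenia: 0.4000×60.8 + 0.3000×323.7 + 0.1500×748.1 + 0.1200×1080.4 + 0.0300×2181.3 = 428.7320 per 100,000.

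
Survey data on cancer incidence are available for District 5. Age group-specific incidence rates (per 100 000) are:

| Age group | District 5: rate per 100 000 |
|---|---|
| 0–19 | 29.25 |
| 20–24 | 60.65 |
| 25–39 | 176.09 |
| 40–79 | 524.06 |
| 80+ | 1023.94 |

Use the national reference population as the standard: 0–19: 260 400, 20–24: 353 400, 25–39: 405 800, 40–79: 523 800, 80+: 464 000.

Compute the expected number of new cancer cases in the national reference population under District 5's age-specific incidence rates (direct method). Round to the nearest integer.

8501

Expected new cancer cases = Σ (standard pop × age-specific rate ÷ 100 000)
= 260 400×29.25/100 000 + 353 400×60.65/100 000 + 405 800×176.09/100 000 + 523 800×524.06/100 000 + 464 000×1023.94/100 000
= 76.17 + 214.34 + 714.57 + 2745.03 + 4751.08 = 8501.19.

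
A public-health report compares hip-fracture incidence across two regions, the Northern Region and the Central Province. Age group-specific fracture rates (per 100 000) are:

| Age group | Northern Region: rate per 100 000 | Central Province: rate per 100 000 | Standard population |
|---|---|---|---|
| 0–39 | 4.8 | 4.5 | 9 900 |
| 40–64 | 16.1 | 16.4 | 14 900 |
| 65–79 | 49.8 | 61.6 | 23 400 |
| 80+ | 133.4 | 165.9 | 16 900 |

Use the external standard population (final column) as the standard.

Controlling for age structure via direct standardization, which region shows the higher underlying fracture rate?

Standard total = 65 100; weights = 0.1521, 0.2289, 0.3594, 0.2596.
The Northern Region: 0.1521×4.8 + 0.2289×16.1 + 0.3594×49.8 + 0.2596×133.4 = 56.9461 per 100 000.
The Central Province: 0.1521×4.5 + 0.2289×16.4 + 0.3594×61.6 + 0.2596×165.9 = 69.6476 per 100 000.

Central Province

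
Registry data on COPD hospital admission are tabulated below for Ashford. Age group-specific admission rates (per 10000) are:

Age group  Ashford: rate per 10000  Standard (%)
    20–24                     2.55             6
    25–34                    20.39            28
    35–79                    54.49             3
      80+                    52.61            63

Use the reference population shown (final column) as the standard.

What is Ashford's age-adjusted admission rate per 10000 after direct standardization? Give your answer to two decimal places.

40.64

Standard weights: 0.06, 0.28, 0.03, 0.63.
Standardized rate: 0.0600×2.55 + 0.2800×20.39 + 0.0300×54.49 + 0.6300×52.61 = 40.6412 per 10000.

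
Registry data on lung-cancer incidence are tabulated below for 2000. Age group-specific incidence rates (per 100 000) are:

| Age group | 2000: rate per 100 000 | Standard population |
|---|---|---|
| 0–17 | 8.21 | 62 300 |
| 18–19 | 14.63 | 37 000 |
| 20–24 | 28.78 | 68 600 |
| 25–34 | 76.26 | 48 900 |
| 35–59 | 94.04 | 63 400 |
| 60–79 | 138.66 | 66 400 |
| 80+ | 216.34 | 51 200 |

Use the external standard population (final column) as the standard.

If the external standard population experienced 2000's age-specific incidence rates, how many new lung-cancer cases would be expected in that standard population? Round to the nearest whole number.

Expected new lung-cancer cases = Σ (standard pop × age-specific rate ÷ 100 000)
= 62 300×8.21/100 000 + 37 000×14.63/100 000 + 68 600×28.78/100 000 + 48 900×76.26/100 000 + 63 400×94.04/100 000 + 66 400×138.66/100 000 + 51 200×216.34/100 000
= 5.11 + 5.41 + 19.74 + 37.29 + 59.62 + 92.07 + 110.77 = 330.02.

330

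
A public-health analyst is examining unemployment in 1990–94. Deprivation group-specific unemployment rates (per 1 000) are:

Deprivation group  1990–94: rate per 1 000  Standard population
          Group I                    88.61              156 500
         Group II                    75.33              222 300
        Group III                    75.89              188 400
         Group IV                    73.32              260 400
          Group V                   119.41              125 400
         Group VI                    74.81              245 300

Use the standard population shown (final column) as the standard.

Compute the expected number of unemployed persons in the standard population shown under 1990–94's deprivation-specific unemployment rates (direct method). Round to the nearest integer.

97328

Expected unemployed persons = Σ (standard pop × deprivation-specific rate ÷ 1 000)
= 156 500×88.61/1 000 + 222 300×75.33/1 000 + 188 400×75.89/1 000 + 260 400×73.32/1 000 + 125 400×119.41/1 000 + 245 300×74.81/1 000
= 13867.47 + 16745.86 + 14297.68 + 19092.53 + 14974.01 + 18350.89 = 97328.43.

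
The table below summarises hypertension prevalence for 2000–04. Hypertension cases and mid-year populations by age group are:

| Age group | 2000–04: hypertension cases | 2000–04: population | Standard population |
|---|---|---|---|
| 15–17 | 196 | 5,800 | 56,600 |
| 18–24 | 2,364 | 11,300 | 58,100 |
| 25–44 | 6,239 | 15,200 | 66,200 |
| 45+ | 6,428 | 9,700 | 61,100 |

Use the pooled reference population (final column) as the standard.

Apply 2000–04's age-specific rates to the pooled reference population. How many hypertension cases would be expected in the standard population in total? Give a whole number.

81730

Age-specific rates per 1,000 for 2000–04: 33.793, 209.204, 410.461, 662.680.
Expected hypertension cases = Σ (standard pop × age-specific rate ÷ 1,000)
= 56,600×33.793/1,000 + 58,100×209.204/1,000 + 66,200×410.461/1,000 + 61,100×662.680/1,000
= 1912.69 + 12154.73 + 27172.49 + 40489.77 = 81729.68.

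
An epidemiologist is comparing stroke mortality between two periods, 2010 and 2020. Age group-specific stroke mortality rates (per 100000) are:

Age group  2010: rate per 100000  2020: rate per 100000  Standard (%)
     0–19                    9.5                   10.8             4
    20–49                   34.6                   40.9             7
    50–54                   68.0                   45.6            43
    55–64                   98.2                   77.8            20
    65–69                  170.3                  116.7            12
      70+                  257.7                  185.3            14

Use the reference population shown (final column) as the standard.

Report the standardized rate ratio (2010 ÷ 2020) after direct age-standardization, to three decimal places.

Standard weights: 0.04, 0.07, 0.43, 0.20, 0.12, 0.14.
2010: 0.0400×9.5 + 0.0700×34.6 + 0.4300×68.0 + 0.2000×98.2 + 0.1200×170.3 + 0.1400×257.7 = 108.1960 per 100000.
2020: 0.0400×10.8 + 0.0700×40.9 + 0.4300×45.6 + 0.2000×77.8 + 0.1200×116.7 + 0.1400×185.3 = 78.4090 per 100000.
Ratio = 108.1960 ÷ 78.4090 = 1.37989.

1.380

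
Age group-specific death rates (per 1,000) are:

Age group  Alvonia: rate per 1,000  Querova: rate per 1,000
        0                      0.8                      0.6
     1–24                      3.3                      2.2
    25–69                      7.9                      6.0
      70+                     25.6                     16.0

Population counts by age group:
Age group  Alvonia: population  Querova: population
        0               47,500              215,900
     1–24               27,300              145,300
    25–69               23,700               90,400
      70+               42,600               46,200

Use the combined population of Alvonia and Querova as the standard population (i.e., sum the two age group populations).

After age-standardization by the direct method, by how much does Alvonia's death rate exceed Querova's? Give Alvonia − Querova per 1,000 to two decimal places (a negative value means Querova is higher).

Combined standard total = 638,900; weights = 0.4123, 0.2702, 0.1786, 0.1390.
Alvonia: 0.4123×0.8 + 0.2702×3.3 + 0.1786×7.9 + 0.1390×25.6 = 6.1903 per 1,000.
Querova: 0.4123×0.6 + 0.2702×2.2 + 0.1786×6.0 + 0.1390×16.0 = 4.1370 per 1,000.
Difference = 6.1903 − 4.1370 = 2.0532.

2.05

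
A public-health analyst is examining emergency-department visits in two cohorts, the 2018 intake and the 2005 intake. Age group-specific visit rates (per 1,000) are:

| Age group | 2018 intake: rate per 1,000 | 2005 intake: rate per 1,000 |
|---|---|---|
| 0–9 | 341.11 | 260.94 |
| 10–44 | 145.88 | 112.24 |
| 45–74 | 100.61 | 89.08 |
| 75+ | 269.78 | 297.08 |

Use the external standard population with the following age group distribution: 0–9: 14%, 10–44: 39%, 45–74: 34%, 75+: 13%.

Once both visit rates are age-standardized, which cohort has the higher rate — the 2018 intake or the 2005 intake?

Standard weights: 0.14, 0.39, 0.34, 0.13.
The 2018 intake: 0.1400×341.11 + 0.3900×145.88 + 0.3400×100.61 + 0.1300×269.78 = 173.9274 per 1,000.
The 2005 intake: 0.1400×260.94 + 0.3900×112.24 + 0.3400×89.08 + 0.1300×297.08 = 149.2128 per 1,000.

2018 intake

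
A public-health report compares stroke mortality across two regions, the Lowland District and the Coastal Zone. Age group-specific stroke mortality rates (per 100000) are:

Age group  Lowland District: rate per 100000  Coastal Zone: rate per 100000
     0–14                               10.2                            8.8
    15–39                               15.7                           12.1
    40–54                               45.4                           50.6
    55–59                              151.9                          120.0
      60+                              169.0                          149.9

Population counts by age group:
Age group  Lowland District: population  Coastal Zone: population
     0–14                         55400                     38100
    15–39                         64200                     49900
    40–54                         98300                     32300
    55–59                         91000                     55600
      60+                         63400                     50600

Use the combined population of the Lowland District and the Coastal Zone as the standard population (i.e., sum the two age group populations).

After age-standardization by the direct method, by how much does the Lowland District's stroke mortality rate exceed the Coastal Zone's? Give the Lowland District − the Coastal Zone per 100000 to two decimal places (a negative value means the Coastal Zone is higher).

11.22

Combined standard total = 598800; weights = 0.1561, 0.1905, 0.2181, 0.2448, 0.1904.
The Lowland District: 0.1561×10.2 + 0.1905×15.7 + 0.2181×45.4 + 0.2448×151.9 + 0.1904×169.0 = 83.8491 per 100000.
The Coastal Zone: 0.1561×8.8 + 0.1905×12.1 + 0.2181×50.6 + 0.2448×120.0 + 0.1904×149.9 = 72.6325 per 100000.
Difference = 83.8491 − 72.6325 = 11.2166.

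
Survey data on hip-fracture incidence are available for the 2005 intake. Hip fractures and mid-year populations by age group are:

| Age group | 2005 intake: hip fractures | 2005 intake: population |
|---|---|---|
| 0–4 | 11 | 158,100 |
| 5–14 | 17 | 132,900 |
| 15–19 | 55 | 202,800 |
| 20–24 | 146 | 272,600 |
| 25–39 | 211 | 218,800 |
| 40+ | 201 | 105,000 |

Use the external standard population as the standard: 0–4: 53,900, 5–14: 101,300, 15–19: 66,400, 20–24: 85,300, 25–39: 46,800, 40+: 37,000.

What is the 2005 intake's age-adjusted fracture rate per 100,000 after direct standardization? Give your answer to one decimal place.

Age-specific rates per 100,000 for the 2005 intake: 6.96, 12.79, 27.12, 53.56, 96.44, 191.43.
Standard total = 390,700; weights = 0.1380, 0.2593, 0.1700, 0.2183, 0.1198, 0.0947.
Standardized rate: 0.1380×6.96 + 0.2593×12.79 + 0.1700×27.12 + 0.2183×53.56 + 0.1198×96.44 + 0.0947×191.43 = 50.2589 per 100,000.

50.3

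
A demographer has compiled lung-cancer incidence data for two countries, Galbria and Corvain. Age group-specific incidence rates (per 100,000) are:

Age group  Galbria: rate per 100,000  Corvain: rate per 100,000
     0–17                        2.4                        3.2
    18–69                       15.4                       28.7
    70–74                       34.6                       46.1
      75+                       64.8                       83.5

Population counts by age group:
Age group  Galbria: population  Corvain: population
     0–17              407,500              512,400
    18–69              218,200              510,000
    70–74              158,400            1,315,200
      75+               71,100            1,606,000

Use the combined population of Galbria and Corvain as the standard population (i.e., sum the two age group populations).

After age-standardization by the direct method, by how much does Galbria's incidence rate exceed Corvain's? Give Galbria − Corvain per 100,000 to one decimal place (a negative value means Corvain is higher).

-12.2

Combined standard total = 4,798,800; weights = 0.1917, 0.1517, 0.3071, 0.3495.
Galbria: 0.1917×2.4 + 0.1517×15.4 + 0.3071×34.6 + 0.3495×64.8 = 36.0683 per 100,000.
Corvain: 0.1917×3.2 + 0.1517×28.7 + 0.3071×46.1 + 0.3495×83.5 = 48.3066 per 100,000.
Difference = 36.0683 − 48.3066 = -12.2383.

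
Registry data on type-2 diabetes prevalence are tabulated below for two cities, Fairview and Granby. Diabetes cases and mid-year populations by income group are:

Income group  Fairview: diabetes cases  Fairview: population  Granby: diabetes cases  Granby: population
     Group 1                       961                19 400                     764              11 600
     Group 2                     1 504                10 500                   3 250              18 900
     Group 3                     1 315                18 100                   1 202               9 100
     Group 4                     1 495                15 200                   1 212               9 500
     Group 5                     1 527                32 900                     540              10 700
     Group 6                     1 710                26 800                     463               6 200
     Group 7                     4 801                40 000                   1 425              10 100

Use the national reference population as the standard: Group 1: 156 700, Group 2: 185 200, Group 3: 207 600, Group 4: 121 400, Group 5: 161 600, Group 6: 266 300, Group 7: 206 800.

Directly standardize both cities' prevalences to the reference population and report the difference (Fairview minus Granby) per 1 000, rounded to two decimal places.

-24.26

Income-specific rates per 1 000 for Fairview: 49.536, 143.238, 72.652, 98.355, 46.413, 63.806, 120.025.
For Granby: 65.862, 171.958, 132.088, 127.579, 50.467, 74.677, 141.089.
Standard total = 1 305 600; weights = 0.1200, 0.1419, 0.1590, 0.0930, 0.1238, 0.2040, 0.1584.
Fairview: 0.1200×49.536 + 0.1419×143.238 + 0.1590×72.652 + 0.0930×98.355 + 0.1238×46.413 + 0.2040×63.806 + 0.1584×120.025 = 84.7319 per 1 000.
Granby: 0.1200×65.862 + 0.1419×171.958 + 0.1590×132.088 + 0.0930×127.579 + 0.1238×50.467 + 0.2040×74.677 + 0.1584×141.089 = 108.9890 per 1 000.
Difference = 84.7319 − 108.9890 = -24.2571.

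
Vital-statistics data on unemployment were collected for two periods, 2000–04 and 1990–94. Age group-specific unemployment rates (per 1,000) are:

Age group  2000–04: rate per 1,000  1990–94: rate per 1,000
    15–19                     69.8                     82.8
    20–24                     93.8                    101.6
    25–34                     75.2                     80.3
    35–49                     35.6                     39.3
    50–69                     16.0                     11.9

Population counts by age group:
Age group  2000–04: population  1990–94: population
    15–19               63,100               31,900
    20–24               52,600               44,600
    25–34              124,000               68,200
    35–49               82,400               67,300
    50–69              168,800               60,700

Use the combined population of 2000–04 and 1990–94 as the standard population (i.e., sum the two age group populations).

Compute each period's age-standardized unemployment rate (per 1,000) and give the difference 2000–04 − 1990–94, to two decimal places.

-3.39

Combined standard total = 763,600; weights = 0.1244, 0.1273, 0.2517, 0.1960, 0.3006.
2000–04: 0.1244×69.8 + 0.1273×93.8 + 0.2517×75.2 + 0.1960×35.6 + 0.3006×16.0 = 51.3399 per 1,000.
1990–94: 0.1244×82.8 + 0.1273×101.6 + 0.2517×80.3 + 0.1960×39.3 + 0.3006×11.9 = 54.7269 per 1,000.
Difference = 51.3399 − 54.7269 = -3.3870.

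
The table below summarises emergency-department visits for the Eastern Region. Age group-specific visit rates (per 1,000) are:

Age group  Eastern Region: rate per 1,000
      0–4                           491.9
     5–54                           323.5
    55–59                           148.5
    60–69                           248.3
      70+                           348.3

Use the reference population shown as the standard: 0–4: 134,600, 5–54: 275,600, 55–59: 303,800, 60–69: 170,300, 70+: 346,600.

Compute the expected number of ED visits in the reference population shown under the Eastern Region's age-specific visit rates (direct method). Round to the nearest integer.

Expected ED visits = Σ (standard pop × age-specific rate ÷ 1,000)
= 134,600×491.9/1,000 + 275,600×323.5/1,000 + 303,800×148.5/1,000 + 170,300×248.3/1,000 + 346,600×348.3/1,000
= 66209.74 + 89156.60 + 45114.30 + 42285.49 + 120720.78 = 363486.91.

363487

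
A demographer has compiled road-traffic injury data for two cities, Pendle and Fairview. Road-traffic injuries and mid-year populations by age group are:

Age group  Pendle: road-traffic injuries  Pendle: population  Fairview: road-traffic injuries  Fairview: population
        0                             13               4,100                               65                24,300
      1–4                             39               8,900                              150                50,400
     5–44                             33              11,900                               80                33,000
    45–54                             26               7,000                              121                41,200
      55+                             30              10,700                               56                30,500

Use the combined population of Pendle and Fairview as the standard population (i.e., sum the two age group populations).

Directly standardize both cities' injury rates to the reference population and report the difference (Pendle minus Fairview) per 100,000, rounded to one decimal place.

Age-specific rates per 100,000 for Pendle: 317.07, 438.20, 277.31, 371.43, 280.37.
For Fairview: 267.49, 297.62, 242.42, 293.69, 183.61.
Combined standard total = 222,000; weights = 0.1279, 0.2671, 0.2023, 0.2171, 0.1856.
Pendle: 0.1279×317.07 + 0.2671×438.20 + 0.2023×277.31 + 0.2171×371.43 + 0.1856×280.37 = 346.3774 per 100,000.
Fairview: 0.1279×267.49 + 0.2671×297.62 + 0.2023×242.42 + 0.2171×293.69 + 0.1856×183.61 = 260.5891 per 100,000.
Difference = 346.3774 − 260.5891 = 85.7883.

85.8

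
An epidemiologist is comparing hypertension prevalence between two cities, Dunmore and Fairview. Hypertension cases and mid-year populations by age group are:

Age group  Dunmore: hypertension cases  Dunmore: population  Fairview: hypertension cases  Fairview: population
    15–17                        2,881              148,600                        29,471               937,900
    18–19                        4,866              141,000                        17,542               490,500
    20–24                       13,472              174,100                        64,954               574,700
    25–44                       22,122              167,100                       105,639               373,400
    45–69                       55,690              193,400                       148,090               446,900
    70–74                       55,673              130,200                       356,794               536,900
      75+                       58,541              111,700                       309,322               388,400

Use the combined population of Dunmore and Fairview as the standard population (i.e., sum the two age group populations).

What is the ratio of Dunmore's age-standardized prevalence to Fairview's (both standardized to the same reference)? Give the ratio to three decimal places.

Age-specific rates per 1,000 for Dunmore: 19.388, 34.511, 77.381, 132.388, 287.952, 427.596, 524.091.
For Fairview: 31.422, 35.764, 113.022, 282.911, 331.372, 664.545, 796.401.
Combined standard total = 4,814,800; weights = 0.2257, 0.1312, 0.1555, 0.1123, 0.1330, 0.1386, 0.1039.
Dunmore: 0.2257×19.388 + 0.1312×34.511 + 0.1555×77.381 + 0.1123×132.388 + 0.1330×287.952 + 0.1386×427.596 + 0.1039×524.091 = 187.7710 per 1,000.
Fairview: 0.2257×31.422 + 0.1312×35.764 + 0.1555×113.022 + 0.1123×282.911 + 0.1330×331.372 + 0.1386×664.545 + 0.1039×796.401 = 279.9794 per 1,000.
Ratio = 187.7710 ÷ 279.9794 = 0.67066.

0.671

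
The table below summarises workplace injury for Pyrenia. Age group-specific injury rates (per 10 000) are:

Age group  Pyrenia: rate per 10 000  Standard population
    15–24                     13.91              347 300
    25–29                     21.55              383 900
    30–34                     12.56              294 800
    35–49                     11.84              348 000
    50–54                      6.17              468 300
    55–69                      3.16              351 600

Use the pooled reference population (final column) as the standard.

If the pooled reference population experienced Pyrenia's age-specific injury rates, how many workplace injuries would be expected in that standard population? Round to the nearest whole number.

Expected workplace injuries = Σ (standard pop × age-specific rate ÷ 10 000)
= 347 300×13.91/10 000 + 383 900×21.55/10 000 + 294 800×12.56/10 000 + 348 000×11.84/10 000 + 468 300×6.17/10 000 + 351 600×3.16/10 000
= 483.09 + 827.30 + 370.27 + 412.03 + 288.94 + 111.11 = 2492.75.

2493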